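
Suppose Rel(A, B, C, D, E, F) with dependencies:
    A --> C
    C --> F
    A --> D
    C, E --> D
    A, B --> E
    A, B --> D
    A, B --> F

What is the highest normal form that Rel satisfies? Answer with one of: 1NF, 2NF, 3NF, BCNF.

1NF

Candidate key: {A, B}. Prime attributes: {A, B}.
A --> C: {A}⁺ = {A, C, D, F}, which is not all of the attributes, so the left side is not a superkey — BCNF is violated.
A --> C has non-prime {C} on the right and a non-superkey on the left, so 3NF fails.
Since {A} ⊂ {A, B} and {A}⁺ ⊇ {C, D, F} with {C, D, F} non-prime, there is a partial dependency; 2NF fails.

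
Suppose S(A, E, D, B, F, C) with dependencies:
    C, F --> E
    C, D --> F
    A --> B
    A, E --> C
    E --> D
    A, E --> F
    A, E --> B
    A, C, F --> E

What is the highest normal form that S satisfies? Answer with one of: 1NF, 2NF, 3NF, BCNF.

Candidate keys: {A, C, D}, {A, C, F}, {A, E}. Prime attributes: {A, C, D, E, F}.
C, F --> E: {C, F}⁺ = {C, D, E, F}, which is not all of the attributes, so the left side is not a superkey — BCNF is violated.
A --> B determines the non-prime attribute {B} from a non-superkey — 3NF is violated.
{A} is a proper subset of the key {A, E}, and {A}⁺ contains the non-prime attribute {B} — a partial dependency, so 2NF is violated.

1NF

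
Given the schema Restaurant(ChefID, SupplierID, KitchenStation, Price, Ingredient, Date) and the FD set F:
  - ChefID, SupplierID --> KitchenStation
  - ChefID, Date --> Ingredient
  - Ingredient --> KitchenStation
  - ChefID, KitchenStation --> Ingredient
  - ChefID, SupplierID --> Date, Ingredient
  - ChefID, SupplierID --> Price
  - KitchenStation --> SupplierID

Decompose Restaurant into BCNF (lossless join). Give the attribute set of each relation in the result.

{ChefID, Date, Ingredient, Price}; {Ingredient, KitchenStation}; {KitchenStation, SupplierID}

Candidate keys of the original relation: {ChefID, Date}, {ChefID, Ingredient}, {ChefID, KitchenStation}, {ChefID, SupplierID}.
{ChefID, Date, Ingredient, KitchenStation, Price, SupplierID}: {Ingredient} determines {Ingredient, KitchenStation, SupplierID} here but is not a superkey — split on Ingredient --> KitchenStation, SupplierID, giving {Ingredient, KitchenStation, SupplierID} and {ChefID, Date, Ingredient, Price}.
{Ingredient, KitchenStation, SupplierID}: {KitchenStation} determines {KitchenStation, SupplierID} here but is not a superkey — split on KitchenStation --> SupplierID, giving {KitchenStation, SupplierID} and {Ingredient, KitchenStation}.
{KitchenStation, SupplierID} is in BCNF.
{Ingredient, KitchenStation} is in BCNF.
{ChefID, Date, Ingredient, Price} is in BCNF.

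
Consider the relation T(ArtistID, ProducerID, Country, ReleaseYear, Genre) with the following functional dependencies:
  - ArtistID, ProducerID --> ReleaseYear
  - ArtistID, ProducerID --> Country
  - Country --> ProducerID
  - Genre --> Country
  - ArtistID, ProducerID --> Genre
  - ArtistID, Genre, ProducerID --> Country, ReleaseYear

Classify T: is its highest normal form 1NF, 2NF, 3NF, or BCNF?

3NF

Candidate keys: {ArtistID, Country}, {ArtistID, Genre}, {ArtistID, ProducerID}. Prime attributes: {ArtistID, Country, Genre, ProducerID}.
Country --> ProducerID breaks BCNF: {Country}⁺ = {Country, ProducerID}, so {Country} is not a superkey.
But every attribute on its right side ({ProducerID}) is prime, and the same holds for every other non-superkey FD, so 3NF still holds.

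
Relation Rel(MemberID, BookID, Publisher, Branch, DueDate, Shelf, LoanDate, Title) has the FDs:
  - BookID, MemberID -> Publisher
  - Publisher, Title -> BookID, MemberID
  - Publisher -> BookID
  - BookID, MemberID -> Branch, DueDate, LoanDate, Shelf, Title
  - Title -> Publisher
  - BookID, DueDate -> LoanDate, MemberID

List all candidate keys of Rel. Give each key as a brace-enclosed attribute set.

{BookID, DueDate}, {BookID, MemberID}, {DueDate, Publisher}, {MemberID, Publisher}, {Title}

{Title}⁺ = {BookID, Branch, DueDate, LoanDate, MemberID, Publisher, Shelf, Title} — all of the relation — so {Title} is a candidate key.
{BookID, DueDate}⁺ = {BookID, Branch, DueDate, LoanDate, MemberID, Publisher, Shelf, Title} — all of the relation — so {BookID, DueDate} is a candidate key.
{BookID, MemberID}⁺ = {BookID, Branch, DueDate, LoanDate, MemberID, Publisher, Shelf, Title} — all of the relation — so {BookID, MemberID} is a candidate key.
{DueDate, Publisher}⁺ = {BookID, Branch, DueDate, LoanDate, MemberID, Publisher, Shelf, Title} — all of the relation — so {DueDate, Publisher} is a candidate key.
{MemberID, Publisher}⁺ = {BookID, Branch, DueDate, LoanDate, MemberID, Publisher, Shelf, Title} — all of the relation — so {MemberID, Publisher} is a candidate key.
Any other superkey properly contains one of these, so there are no further candidate keys.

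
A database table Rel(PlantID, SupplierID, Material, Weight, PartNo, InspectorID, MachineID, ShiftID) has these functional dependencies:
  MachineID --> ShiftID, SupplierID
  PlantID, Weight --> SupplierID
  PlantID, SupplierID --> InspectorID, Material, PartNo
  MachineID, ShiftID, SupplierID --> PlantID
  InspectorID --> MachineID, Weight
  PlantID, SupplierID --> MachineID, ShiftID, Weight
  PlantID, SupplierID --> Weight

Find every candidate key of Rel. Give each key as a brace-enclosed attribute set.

{InspectorID} is a candidate key since {InspectorID}⁺ = {InspectorID, MachineID, Material, PartNo, PlantID, ShiftID, SupplierID, Weight} covers every attribute.
{MachineID} is a candidate key since {MachineID}⁺ = {InspectorID, MachineID, Material, PartNo, PlantID, ShiftID, SupplierID, Weight} covers every attribute.
{PlantID, SupplierID} is a candidate key since {PlantID, SupplierID}⁺ = {InspectorID, MachineID, Material, PartNo, PlantID, ShiftID, SupplierID, Weight} covers every attribute.
{PlantID, Weight} is a candidate key since {PlantID, Weight}⁺ = {InspectorID, MachineID, Material, PartNo, PlantID, ShiftID, SupplierID, Weight} covers every attribute.
These are minimal and exhaustive — every other superkey contains one of them.

{InspectorID}, {MachineID}, {PlantID, SupplierID}, {PlantID, Weight}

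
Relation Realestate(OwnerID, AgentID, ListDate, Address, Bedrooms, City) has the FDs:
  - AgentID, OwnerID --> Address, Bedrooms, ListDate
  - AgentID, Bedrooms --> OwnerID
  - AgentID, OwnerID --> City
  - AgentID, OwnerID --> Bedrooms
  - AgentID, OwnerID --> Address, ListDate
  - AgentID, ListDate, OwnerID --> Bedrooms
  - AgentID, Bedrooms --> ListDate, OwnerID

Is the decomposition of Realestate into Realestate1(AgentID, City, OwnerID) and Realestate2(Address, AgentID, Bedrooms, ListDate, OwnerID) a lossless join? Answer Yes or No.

Common attributes: {AgentID, OwnerID}; their closure is {Address, AgentID, Bedrooms, City, ListDate, OwnerID}.
This includes all of Realestate1, so the common attributes are a superkey of Realestate1 — the join is lossless.

Yes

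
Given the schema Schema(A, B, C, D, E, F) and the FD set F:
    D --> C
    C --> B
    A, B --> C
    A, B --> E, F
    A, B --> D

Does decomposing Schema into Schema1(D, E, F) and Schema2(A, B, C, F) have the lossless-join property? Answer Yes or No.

Schema1 ∩ Schema2 = {F}; its closure under F is {F}.
Schema1 ⊄ {F} and Schema2 ⊄ {F}, so the split is lossy.

No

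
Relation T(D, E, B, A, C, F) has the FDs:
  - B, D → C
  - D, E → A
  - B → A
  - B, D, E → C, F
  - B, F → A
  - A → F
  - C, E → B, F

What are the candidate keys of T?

{B, D, E}, {C, D, E}

No FD produces {D, E}, so they must be in every candidate key.
Closure of {B, D, E} is {A, B, C, D, E, F}, the whole schema; {B, D, E} is a candidate key.
Closure of {C, D, E} is {A, B, C, D, E, F}, the whole schema; {C, D, E} is a candidate key.
These are minimal and exhaustive — every other superkey contains one of them.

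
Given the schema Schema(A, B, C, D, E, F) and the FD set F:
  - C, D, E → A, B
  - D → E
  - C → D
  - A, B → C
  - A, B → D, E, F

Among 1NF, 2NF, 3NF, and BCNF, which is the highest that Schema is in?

Candidate keys: {A, B}, {C}. Prime attributes: {A, B, C}.
For D → E we have {D}⁺ = {D, E}; {D} is not a superkey, so BCNF fails.
Because {E} is non-prime and the left side of D → E is not a superkey, the relation is not in 3NF.
Checking every proper subset of each key, none determines a non-prime attribute — 2NF is satisfied.

2NF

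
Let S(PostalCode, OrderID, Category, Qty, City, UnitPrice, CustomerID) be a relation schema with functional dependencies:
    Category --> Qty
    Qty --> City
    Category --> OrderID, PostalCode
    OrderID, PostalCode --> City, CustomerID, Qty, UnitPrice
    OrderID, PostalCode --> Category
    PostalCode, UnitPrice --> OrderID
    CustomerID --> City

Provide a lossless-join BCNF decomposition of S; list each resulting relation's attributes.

{Category, CustomerID, OrderID, PostalCode, Qty, UnitPrice}; {City, Qty}

Candidate keys of the original relation: {Category}, {OrderID, PostalCode}, {PostalCode, UnitPrice}.
In {Category, City, CustomerID, OrderID, PostalCode, Qty, UnitPrice}, {Qty} is not a superkey ({Qty}⁺ restricted to this set is {City, Qty}), so split on Qty --> City into {City, Qty} and {Category, CustomerID, OrderID, PostalCode, Qty, UnitPrice}.
{City, Qty}: every determinant is a superkey — BCNF.
{Category, CustomerID, OrderID, PostalCode, Qty, UnitPrice}: every determinant is a superkey — BCNF.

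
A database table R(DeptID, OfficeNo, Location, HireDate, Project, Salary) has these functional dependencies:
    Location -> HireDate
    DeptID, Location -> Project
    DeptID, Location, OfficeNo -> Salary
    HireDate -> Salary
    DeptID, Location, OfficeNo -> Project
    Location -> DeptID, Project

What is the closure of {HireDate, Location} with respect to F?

{DeptID, HireDate, Location, Project, Salary}

Start with {HireDate, Location}.
HireDate -> Salary applies; add {Salary} → now {HireDate, Location, Salary}.
Location -> DeptID, Project applies; add {DeptID, Project} → now {DeptID, HireDate, Location, Project, Salary}.
No further FD applies.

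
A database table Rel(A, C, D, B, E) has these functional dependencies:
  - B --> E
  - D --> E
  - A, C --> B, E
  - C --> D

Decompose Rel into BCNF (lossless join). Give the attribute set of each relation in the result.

{A, B, C}; {B, E}; {C, D}

Candidate key of the original relation: {A, C}.
In {A, B, C, D, E}, {B} is not a superkey ({B}⁺ restricted to this set is {B, E}), so split on B --> E into {B, E} and {A, B, C, D}.
{B, E} has no BCNF violation.
In {A, B, C, D}, {C} is not a superkey ({C}⁺ restricted to this set is {C, D}), so split on C --> D into {C, D} and {A, B, C}.
{C, D} has no BCNF violation.
{A, B, C} has no BCNF violation.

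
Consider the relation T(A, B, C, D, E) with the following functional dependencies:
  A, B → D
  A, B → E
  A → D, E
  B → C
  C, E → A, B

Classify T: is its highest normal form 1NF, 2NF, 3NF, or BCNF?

1NF

Candidate keys: {A, B}, {A, C}, {B, E}, {C, E}. Prime attributes: {A, B, C, E}.
For A → D, E we have {A}⁺ = {A, D, E}; {A} is not a superkey, so BCNF fails.
Because {D} is non-prime and the left side of A → D, E is not a superkey, the relation is not in 3NF.
{A} is a proper subset of the key {A, B}, and {A}⁺ contains the non-prime attribute {D} — a partial dependency, so 2NF is violated.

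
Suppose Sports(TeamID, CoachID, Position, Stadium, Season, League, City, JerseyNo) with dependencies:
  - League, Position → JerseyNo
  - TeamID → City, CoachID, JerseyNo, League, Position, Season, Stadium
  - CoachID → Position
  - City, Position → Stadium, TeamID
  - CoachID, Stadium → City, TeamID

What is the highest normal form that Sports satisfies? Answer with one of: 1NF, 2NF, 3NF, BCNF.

Candidate keys: {City, CoachID}, {City, Position}, {CoachID, Stadium}, {TeamID}. Prime attributes: {City, CoachID, Position, Stadium, TeamID}.
For League, Position → JerseyNo we have {League, Position}⁺ = {JerseyNo, League, Position}; {League, Position} is not a superkey, so BCNF fails.
League, Position → JerseyNo has non-prime {JerseyNo} on the right and a non-superkey on the left, so 3NF fails.
Checking every proper subset of each key, none determines a non-prime attribute — 2NF is satisfied.

2NF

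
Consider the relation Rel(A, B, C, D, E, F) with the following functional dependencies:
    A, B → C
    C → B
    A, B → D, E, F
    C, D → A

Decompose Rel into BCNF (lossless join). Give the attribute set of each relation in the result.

Candidate keys of the original relation: {A, B}, {A, C}, {C, D}.
Within {A, B, C, D, E, F}: {C}⁺ ∩ {A, B, C, D, E, F} = {B, C}, not the whole set, so C → B violates BCNF; decompose into {B, C} and {A, C, D, E, F}.
{B, C} has no BCNF violation.
{A, C, D, E, F} has no BCNF violation.

{A, C, D, E, F}; {B, C}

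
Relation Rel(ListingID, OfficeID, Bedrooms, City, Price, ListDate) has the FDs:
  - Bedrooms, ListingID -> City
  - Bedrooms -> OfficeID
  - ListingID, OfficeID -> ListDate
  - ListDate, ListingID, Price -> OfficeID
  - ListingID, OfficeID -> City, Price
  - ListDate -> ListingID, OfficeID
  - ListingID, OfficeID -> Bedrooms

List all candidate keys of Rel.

{Bedrooms, ListingID}, {ListDate}, {ListingID, OfficeID}

Closure of {ListDate} is {Bedrooms, City, ListDate, ListingID, OfficeID, Price}, the whole schema; {ListDate} is a candidate key.
Closure of {Bedrooms, ListingID} is {Bedrooms, City, ListDate, ListingID, OfficeID, Price}, the whole schema; {Bedrooms, ListingID} is a candidate key.
Closure of {ListingID, OfficeID} is {Bedrooms, City, ListDate, ListingID, OfficeID, Price}, the whole schema; {ListingID, OfficeID} is a candidate key.
No proper subset of any of these is a key, and no other minimal superkey exists.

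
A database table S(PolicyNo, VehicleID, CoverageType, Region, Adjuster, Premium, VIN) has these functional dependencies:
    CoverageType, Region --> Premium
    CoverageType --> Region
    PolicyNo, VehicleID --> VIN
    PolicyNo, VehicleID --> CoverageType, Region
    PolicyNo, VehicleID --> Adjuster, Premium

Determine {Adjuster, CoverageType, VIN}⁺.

{Adjuster, CoverageType, Premium, Region, VIN}

Start with {Adjuster, CoverageType, VIN}.
CoverageType --> Region applies; add {Region} → now {Adjuster, CoverageType, Region, VIN}.
CoverageType, Region --> Premium applies; add {Premium} → now {Adjuster, CoverageType, Premium, Region, VIN}.
No further FD applies.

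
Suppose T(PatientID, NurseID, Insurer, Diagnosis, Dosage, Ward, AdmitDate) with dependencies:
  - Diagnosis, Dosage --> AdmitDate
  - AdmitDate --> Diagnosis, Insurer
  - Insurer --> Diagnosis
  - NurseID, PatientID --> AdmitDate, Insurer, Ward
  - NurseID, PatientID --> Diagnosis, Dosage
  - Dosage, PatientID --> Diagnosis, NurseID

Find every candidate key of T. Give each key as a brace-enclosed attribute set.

{Dosage, PatientID}, {NurseID, PatientID}

{PatientID} never appears on the right of any FD, so every key must include it.
{Dosage, PatientID}⁺ = {AdmitDate, Diagnosis, Dosage, Insurer, NurseID, PatientID, Ward}, which is every attribute, so {Dosage, PatientID} is a candidate key.
{NurseID, PatientID}⁺ = {AdmitDate, Diagnosis, Dosage, Insurer, NurseID, PatientID, Ward}, which is every attribute, so {NurseID, PatientID} is a candidate key.
No proper subset of any of these is a key, and no other minimal superkey exists.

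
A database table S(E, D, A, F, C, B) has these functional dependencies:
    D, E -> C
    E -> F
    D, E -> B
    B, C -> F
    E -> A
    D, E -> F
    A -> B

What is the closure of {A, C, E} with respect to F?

{A, B, C, E, F}

Start with {A, C, E}.
E -> F applies; add {F} → now {A, C, E, F}.
A -> B applies; add {B} → now {A, B, C, E, F}.
No further FD applies.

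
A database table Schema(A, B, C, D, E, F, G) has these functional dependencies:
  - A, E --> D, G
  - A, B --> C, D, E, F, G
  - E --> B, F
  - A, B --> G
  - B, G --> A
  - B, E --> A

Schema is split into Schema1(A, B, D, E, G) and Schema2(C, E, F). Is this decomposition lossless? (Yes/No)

Yes

Schema1 ∩ Schema2 = {E}; its closure under F is {A, B, C, D, E, F, G}.
Since Schema1 ⊆ {A, B, C, D, E, F, G}, the intersection is a superkey of Schema1; the decomposition is lossless.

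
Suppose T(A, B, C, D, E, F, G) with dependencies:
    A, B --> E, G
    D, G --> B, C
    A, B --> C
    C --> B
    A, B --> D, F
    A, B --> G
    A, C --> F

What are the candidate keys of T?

{A, B}, {A, C}, {A, D, G}

Attributes never on any right-hand side: {A} — every candidate key must contain it.
Closure of {A, B} is {A, B, C, D, E, F, G}, the whole schema; {A, B} is a candidate key.
Closure of {A, C} is {A, B, C, D, E, F, G}, the whole schema; {A, C} is a candidate key.
Closure of {A, D, G} is {A, B, C, D, E, F, G}, the whole schema; {A, D, G} is a candidate key.
These are minimal and exhaustive — every other superkey contains one of them.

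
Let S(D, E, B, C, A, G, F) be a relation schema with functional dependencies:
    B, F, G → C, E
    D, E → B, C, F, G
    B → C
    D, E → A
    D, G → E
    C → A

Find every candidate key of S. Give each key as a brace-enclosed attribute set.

{D} never appears on the right of any FD, so every key must include it.
{D, E}⁺ = {A, B, C, D, E, F, G} — all of the relation — so {D, E} is a candidate key.
{D, G}⁺ = {A, B, C, D, E, F, G} — all of the relation — so {D, G} is a candidate key.
No proper subset of any of these is a key, and no other minimal superkey exists.

{D, E}, {D, G}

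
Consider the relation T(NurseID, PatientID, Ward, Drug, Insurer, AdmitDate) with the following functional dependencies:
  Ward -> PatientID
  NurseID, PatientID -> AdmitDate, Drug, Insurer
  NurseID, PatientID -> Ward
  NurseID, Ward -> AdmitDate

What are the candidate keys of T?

No FD produces {NurseID}, so it must be in every candidate key.
{NurseID, PatientID}⁺ = {AdmitDate, Drug, Insurer, NurseID, PatientID, Ward} — all of the relation — so {NurseID, PatientID} is a candidate key.
{NurseID, Ward}⁺ = {AdmitDate, Drug, Insurer, NurseID, PatientID, Ward} — all of the relation — so {NurseID, Ward} is a candidate key.
Any other superkey properly contains one of these, so there are no further candidate keys.

{NurseID, PatientID}, {NurseID, Ward}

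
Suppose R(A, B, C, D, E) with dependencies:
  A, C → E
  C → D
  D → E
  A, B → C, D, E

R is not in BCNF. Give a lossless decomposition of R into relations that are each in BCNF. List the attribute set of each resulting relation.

Candidate key of the original relation: {A, B}.
{A, B, C, D, E}: {A, C} determines {A, C, D, E} here but is not a superkey — split on A, C → D, E, giving {A, C, D, E} and {A, B, C}.
{A, C, D, E}: {C} determines {C, D, E} here but is not a superkey — split on C → D, E, giving {C, D, E} and {A, C}.
{C, D, E}: {D} determines {D, E} here but is not a superkey — split on D → E, giving {D, E} and {C, D}.
{D, E} is in BCNF.
{C, D} is in BCNF.
{A, C} is in BCNF.
{A, B, C} is in BCNF.

{A, B, C}; {C, D}; {D, E}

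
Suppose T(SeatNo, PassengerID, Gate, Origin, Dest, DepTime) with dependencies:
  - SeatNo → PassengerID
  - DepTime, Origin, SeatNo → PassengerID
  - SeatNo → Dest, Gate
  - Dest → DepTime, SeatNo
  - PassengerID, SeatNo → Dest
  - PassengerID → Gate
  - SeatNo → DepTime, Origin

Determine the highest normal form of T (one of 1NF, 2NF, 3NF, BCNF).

Candidate keys: {Dest}, {SeatNo}. Prime attributes: {Dest, SeatNo}.
For PassengerID → Gate we have {PassengerID}⁺ = {Gate, PassengerID}; {PassengerID} is not a superkey, so BCNF fails.
PassengerID → Gate has non-prime {Gate} on the right and a non-superkey on the left, so 3NF fails.
With only single-attribute keys there can be no partial dependency, so 2NF holds.

2NF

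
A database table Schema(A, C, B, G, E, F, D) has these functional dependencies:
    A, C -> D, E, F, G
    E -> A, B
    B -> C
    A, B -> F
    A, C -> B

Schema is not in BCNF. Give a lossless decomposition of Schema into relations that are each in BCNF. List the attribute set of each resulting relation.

{A, B, D, E, F, G}; {B, C}

Candidate keys of the original relation: {A, B}, {A, C}, {E}.
{A, B, C, D, E, F, G}: {B} determines {B, C} here but is not a superkey — split on B -> C, giving {B, C} and {A, B, D, E, F, G}.
{B, C} is in BCNF.
{A, B, D, E, F, G} is in BCNF.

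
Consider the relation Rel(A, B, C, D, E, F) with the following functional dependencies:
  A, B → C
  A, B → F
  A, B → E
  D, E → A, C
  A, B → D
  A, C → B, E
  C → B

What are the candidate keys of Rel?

{A, B}, {A, C}, {D, E}

Closure of {A, B} is {A, B, C, D, E, F}, the whole schema; {A, B} is a candidate key.
Closure of {A, C} is {A, B, C, D, E, F}, the whole schema; {A, C} is a candidate key.
Closure of {D, E} is {A, B, C, D, E, F}, the whole schema; {D, E} is a candidate key.
These are minimal and exhaustive — every other superkey contains one of them.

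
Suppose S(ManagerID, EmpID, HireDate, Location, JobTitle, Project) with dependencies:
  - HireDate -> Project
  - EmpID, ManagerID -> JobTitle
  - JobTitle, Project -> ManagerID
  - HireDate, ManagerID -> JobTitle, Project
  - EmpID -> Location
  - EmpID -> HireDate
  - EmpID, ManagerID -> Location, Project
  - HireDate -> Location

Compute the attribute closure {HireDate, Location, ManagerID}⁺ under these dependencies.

Start with {HireDate, Location, ManagerID}.
HireDate -> Project applies; add {Project} → now {HireDate, Location, ManagerID, Project}.
HireDate, ManagerID -> JobTitle, Project applies; add {JobTitle} → now {HireDate, JobTitle, Location, ManagerID, Project}.
No further FD applies.

{HireDate, JobTitle, Location, ManagerID, Project}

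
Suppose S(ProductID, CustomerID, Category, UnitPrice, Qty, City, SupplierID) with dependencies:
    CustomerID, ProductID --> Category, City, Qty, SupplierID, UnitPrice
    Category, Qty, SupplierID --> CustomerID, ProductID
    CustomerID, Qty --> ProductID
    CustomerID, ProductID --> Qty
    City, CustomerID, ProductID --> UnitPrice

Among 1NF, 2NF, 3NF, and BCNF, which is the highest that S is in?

Candidate keys: {Category, Qty, SupplierID}, {CustomerID, ProductID}, {CustomerID, Qty}. Prime attributes: {Category, CustomerID, ProductID, Qty, SupplierID}.
Each dependency's left side is a superkey — BCNF holds.

BCNF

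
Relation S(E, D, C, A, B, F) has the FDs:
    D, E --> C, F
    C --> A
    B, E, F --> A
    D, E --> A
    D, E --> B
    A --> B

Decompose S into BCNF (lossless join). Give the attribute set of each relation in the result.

{A, B}; {A, C}; {C, D, E, F}

Candidate key of the original relation: {D, E}.
In {A, B, C, D, E, F}, {C} is not a superkey ({C}⁺ restricted to this set is {A, B, C}), so split on C --> A, B into {A, B, C} and {C, D, E, F}.
In {A, B, C}, {A} is not a superkey ({A}⁺ restricted to this set is {A, B}), so split on A --> B into {A, B} and {A, C}.
{A, B} is in BCNF.
{A, C} is in BCNF.
{C, D, E, F} is in BCNF.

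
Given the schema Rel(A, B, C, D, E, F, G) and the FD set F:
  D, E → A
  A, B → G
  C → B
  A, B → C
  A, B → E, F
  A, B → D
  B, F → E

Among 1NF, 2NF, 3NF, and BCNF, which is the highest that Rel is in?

3NF

Candidate keys: {A, B}, {A, C}, {B, D, E}, {B, D, F}, {C, D, E}, {C, D, F}. Prime attributes: {A, B, C, D, E, F}.
For D, E → A we have {D, E}⁺ = {A, D, E}; {D, E} is not a superkey, so BCNF fails.
Since {A} ⊆ prime attributes and every other non-superkey FD also has a prime right side, the schema is in 3NF.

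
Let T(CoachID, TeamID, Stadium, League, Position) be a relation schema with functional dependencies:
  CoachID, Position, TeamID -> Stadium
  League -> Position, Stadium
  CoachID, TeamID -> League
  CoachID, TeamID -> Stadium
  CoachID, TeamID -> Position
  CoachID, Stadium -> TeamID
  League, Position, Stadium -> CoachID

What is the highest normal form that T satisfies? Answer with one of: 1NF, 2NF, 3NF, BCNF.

Candidate keys: {CoachID, Stadium}, {CoachID, TeamID}, {League}. Prime attributes: {CoachID, League, Stadium, TeamID}.
The left-hand side of every FD is a superkey, so BCNF is satisfied.

BCNF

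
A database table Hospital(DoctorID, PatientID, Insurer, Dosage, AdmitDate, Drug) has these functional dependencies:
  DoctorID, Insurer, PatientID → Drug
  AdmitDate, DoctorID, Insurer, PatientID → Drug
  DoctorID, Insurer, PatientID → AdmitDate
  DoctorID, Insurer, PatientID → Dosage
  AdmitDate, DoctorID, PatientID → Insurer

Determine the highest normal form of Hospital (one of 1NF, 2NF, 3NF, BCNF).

Candidate keys: {AdmitDate, DoctorID, PatientID}, {DoctorID, Insurer, PatientID}. Prime attributes: {AdmitDate, DoctorID, Insurer, PatientID}.
Every FD has a superkey on the left, so the relation is in BCNF.

BCNF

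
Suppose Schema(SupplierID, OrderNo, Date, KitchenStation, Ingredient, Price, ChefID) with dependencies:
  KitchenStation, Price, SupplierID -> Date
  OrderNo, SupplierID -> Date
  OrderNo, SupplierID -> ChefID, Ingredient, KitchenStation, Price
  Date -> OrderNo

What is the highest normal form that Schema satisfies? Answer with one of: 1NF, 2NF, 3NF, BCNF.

Candidate keys: {Date, SupplierID}, {KitchenStation, Price, SupplierID}, {OrderNo, SupplierID}. Prime attributes: {Date, KitchenStation, OrderNo, Price, SupplierID}.
For Date -> OrderNo we have {Date}⁺ = {Date, OrderNo}; {Date} is not a superkey, so BCNF fails.
Since {OrderNo} ⊆ prime attributes and every other non-superkey FD also has a prime right side, the schema is in 3NF.

3NF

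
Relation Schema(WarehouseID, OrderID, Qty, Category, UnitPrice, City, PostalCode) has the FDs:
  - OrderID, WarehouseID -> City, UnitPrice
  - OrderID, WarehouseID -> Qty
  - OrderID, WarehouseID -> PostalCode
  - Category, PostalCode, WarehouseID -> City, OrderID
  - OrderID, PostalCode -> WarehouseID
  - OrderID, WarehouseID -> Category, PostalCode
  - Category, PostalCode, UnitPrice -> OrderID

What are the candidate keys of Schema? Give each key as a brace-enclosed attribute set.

{Category, PostalCode, UnitPrice}, {Category, PostalCode, WarehouseID}, {OrderID, PostalCode}, {OrderID, WarehouseID}

Closure of {OrderID, PostalCode} is {Category, City, OrderID, PostalCode, Qty, UnitPrice, WarehouseID}, the whole schema; {OrderID, PostalCode} is a candidate key.
Closure of {OrderID, WarehouseID} is {Category, City, OrderID, PostalCode, Qty, UnitPrice, WarehouseID}, the whole schema; {OrderID, WarehouseID} is a candidate key.
Closure of {Category, PostalCode, UnitPrice} is {Category, City, OrderID, PostalCode, Qty, UnitPrice, WarehouseID}, the whole schema; {Category, PostalCode, UnitPrice} is a candidate key.
Closure of {Category, PostalCode, WarehouseID} is {Category, City, OrderID, PostalCode, Qty, UnitPrice, WarehouseID}, the whole schema; {Category, PostalCode, WarehouseID} is a candidate key.
These are minimal and exhaustive — every other superkey contains one of them.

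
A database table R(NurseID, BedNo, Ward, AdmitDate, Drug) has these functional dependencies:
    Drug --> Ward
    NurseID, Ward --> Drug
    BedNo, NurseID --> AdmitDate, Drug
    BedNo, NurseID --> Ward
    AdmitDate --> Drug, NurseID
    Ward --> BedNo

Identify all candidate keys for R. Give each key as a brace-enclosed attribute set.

Closure of {AdmitDate} is {AdmitDate, BedNo, Drug, NurseID, Ward}, the whole schema; {AdmitDate} is a candidate key.
Closure of {BedNo, NurseID} is {AdmitDate, BedNo, Drug, NurseID, Ward}, the whole schema; {BedNo, NurseID} is a candidate key.
Closure of {Drug, NurseID} is {AdmitDate, BedNo, Drug, NurseID, Ward}, the whole schema; {Drug, NurseID} is a candidate key.
Closure of {NurseID, Ward} is {AdmitDate, BedNo, Drug, NurseID, Ward}, the whole schema; {NurseID, Ward} is a candidate key.
No proper subset of any of these is a key, and no other minimal superkey exists.

{AdmitDate}, {BedNo, NurseID}, {Drug, NurseID}, {NurseID, Ward}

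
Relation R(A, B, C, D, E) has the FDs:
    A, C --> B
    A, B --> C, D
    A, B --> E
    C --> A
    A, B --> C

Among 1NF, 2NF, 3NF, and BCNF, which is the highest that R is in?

Candidate keys: {A, B}, {C}. Prime attributes: {A, B, C}.
Every FD has a superkey on the left, so the relation is in BCNF.

BCNF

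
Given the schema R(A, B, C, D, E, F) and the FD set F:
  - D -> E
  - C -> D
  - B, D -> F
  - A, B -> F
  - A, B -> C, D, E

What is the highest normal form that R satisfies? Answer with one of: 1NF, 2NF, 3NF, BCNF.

Candidate key: {A, B}. Prime attributes: {A, B}.
D -> E: {D}⁺ = {D, E}, which is not all of the attributes, so the left side is not a superkey — BCNF is violated.
D -> E has non-prime {E} on the right and a non-superkey on the left, so 3NF fails.
No proper subset of a key has a non-prime attribute in its closure, so there is no partial dependency; 2NF holds.

2NF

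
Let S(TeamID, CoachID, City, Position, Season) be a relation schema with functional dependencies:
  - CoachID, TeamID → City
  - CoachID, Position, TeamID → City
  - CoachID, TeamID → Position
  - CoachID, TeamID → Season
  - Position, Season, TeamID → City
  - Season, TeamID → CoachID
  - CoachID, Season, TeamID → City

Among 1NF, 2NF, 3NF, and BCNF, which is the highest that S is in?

BCNF

Candidate keys: {CoachID, TeamID}, {Season, TeamID}. Prime attributes: {CoachID, Season, TeamID}.
Each dependency's left side is a superkey — BCNF holds.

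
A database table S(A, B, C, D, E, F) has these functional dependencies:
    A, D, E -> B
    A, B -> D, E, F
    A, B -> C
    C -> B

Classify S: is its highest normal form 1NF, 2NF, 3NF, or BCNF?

3NF

Candidate keys: {A, B}, {A, C}, {A, D, E}. Prime attributes: {A, B, C, D, E}.
C -> B: {C}⁺ = {B, C}, which is not all of the attributes, so the left side is not a superkey — BCNF is violated.
Its right-hand attributes {B} are all prime, as are those of every other non-superkey FD — the relation is in 3NF.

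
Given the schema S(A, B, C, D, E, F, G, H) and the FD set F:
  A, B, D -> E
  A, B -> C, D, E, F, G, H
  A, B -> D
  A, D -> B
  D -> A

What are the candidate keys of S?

{A, B}, {D}

{D}⁺ = {A, B, C, D, E, F, G, H}, which is every attribute, so {D} is a candidate key.
{A, B}⁺ = {A, B, C, D, E, F, G, H}, which is every attribute, so {A, B} is a candidate key.
These are minimal and exhaustive — every other superkey contains one of them.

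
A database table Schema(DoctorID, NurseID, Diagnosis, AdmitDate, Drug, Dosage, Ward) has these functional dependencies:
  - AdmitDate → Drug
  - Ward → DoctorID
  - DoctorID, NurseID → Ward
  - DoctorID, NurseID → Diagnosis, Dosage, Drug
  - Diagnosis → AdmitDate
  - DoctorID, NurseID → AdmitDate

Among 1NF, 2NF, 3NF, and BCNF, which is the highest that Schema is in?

2NF

Candidate keys: {DoctorID, NurseID}, {NurseID, Ward}. Prime attributes: {DoctorID, NurseID, Ward}.
AdmitDate → Drug: {AdmitDate}⁺ = {AdmitDate, Drug}, which is not all of the attributes, so the left side is not a superkey — BCNF is violated.
Because {Drug} is non-prime and the left side of AdmitDate → Drug is not a superkey, the relation is not in 3NF.
No proper subset of a key has a non-prime attribute in its closure, so there is no partial dependency; 2NF holds.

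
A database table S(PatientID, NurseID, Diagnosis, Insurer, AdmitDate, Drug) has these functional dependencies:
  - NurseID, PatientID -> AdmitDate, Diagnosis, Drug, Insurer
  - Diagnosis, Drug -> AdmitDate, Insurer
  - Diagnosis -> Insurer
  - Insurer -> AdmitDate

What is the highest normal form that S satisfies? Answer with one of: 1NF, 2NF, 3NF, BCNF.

2NF

Candidate key: {NurseID, PatientID}. Prime attributes: {NurseID, PatientID}.
For Diagnosis, Drug -> AdmitDate, Insurer we have {Diagnosis, Drug}⁺ = {AdmitDate, Diagnosis, Drug, Insurer}; {Diagnosis, Drug} is not a superkey, so BCNF fails.
Diagnosis, Drug -> AdmitDate, Insurer has non-prime {AdmitDate, Insurer} on the right and a non-superkey on the left, so 3NF fails.
No non-prime attribute depends on a proper subset of any candidate key, so 2NF holds.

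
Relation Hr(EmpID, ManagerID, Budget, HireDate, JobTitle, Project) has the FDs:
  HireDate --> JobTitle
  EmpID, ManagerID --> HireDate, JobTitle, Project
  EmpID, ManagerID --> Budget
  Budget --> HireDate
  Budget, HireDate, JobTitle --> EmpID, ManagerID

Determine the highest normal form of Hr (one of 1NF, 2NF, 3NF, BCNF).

2NF

Candidate keys: {Budget}, {EmpID, ManagerID}. Prime attributes: {Budget, EmpID, ManagerID}.
For HireDate --> JobTitle we have {HireDate}⁺ = {HireDate, JobTitle}; {HireDate} is not a superkey, so BCNF fails.
HireDate --> JobTitle determines the non-prime attribute {JobTitle} from a non-superkey — 3NF is violated.
No proper subset of a key has a non-prime attribute in its closure, so there is no partial dependency; 2NF holds.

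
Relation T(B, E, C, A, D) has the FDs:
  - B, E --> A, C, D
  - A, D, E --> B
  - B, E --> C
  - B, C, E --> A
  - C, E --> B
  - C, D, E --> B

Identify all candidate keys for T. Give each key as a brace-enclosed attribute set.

Attributes never on any right-hand side: {E} — every candidate key must contain it.
{B, E}⁺ = {A, B, C, D, E}, which is every attribute, so {B, E} is a candidate key.
{C, E}⁺ = {A, B, C, D, E}, which is every attribute, so {C, E} is a candidate key.
{A, D, E}⁺ = {A, B, C, D, E}, which is every attribute, so {A, D, E} is a candidate key.
No proper subset of any of these is a key, and no other minimal superkey exists.

{A, D, E}, {B, E}, {C, E}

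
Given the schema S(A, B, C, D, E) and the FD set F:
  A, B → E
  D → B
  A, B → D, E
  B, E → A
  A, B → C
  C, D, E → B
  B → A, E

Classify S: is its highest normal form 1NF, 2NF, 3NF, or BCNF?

Candidate keys: {B}, {D}. Prime attributes: {B, D}.
Every FD has a superkey on the left, so the relation is in BCNF.

BCNF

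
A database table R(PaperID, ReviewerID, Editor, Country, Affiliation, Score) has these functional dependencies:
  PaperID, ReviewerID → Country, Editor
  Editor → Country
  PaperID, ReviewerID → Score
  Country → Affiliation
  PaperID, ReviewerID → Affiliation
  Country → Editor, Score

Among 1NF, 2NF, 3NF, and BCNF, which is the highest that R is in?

2NF

Candidate key: {PaperID, ReviewerID}. Prime attributes: {PaperID, ReviewerID}.
Editor → Country breaks BCNF: {Editor}⁺ = {Affiliation, Country, Editor, Score}, so {Editor} is not a superkey.
Editor → Country determines the non-prime attribute {Country} from a non-superkey — 3NF is violated.
No proper subset of a key has a non-prime attribute in its closure, so there is no partial dependency; 2NF holds.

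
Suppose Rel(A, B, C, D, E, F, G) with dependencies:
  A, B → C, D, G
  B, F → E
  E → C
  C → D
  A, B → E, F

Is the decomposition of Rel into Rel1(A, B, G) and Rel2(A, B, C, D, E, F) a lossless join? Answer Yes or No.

Common attributes: {A, B}; their closure is {A, B, C, D, E, F, G}.
Since Rel1 ⊆ {A, B, C, D, E, F, G}, the intersection is a superkey of Rel1; the decomposition is lossless.

Yes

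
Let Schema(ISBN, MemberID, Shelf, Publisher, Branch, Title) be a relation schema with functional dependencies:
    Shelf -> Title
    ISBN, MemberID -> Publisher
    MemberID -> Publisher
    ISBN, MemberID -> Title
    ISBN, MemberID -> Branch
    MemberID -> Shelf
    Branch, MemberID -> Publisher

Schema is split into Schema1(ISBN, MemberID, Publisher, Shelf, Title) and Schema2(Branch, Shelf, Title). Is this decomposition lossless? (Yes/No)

No

The shared attributes are {Shelf, Title} and {Shelf, Title}⁺ = {Shelf, Title}.
Neither Schema1 nor Schema2 is contained in that closure, so the decomposition is lossy.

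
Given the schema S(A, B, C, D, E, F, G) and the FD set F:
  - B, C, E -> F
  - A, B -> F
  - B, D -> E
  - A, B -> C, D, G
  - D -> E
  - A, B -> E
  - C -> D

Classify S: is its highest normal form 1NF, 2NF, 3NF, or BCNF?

Candidate key: {A, B}. Prime attributes: {A, B}.
For B, C, E -> F we have {B, C, E}⁺ = {B, C, D, E, F}; {B, C, E} is not a superkey, so BCNF fails.
B, C, E -> F determines the non-prime attribute {F} from a non-superkey — 3NF is violated.
No proper subset of a key has a non-prime attribute in its closure, so there is no partial dependency; 2NF holds.

2NF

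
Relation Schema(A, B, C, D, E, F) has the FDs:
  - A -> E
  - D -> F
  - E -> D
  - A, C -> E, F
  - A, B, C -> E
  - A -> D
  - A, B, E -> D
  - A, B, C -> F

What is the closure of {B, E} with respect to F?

Start with {B, E}.
E -> D applies; add {D} → now {B, D, E}.
D -> F applies; add {F} → now {B, D, E, F}.
No further FD applies.

{B, D, E, F}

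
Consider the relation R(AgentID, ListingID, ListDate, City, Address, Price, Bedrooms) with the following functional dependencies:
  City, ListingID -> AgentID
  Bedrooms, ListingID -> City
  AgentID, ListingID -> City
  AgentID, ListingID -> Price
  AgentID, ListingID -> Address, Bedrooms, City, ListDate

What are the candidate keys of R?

Attributes never on any right-hand side: {ListingID} — every candidate key must contain it.
{AgentID, ListingID} is a candidate key since {AgentID, ListingID}⁺ = {Address, AgentID, Bedrooms, City, ListDate, ListingID, Price} covers every attribute.
{Bedrooms, ListingID} is a candidate key since {Bedrooms, ListingID}⁺ = {Address, AgentID, Bedrooms, City, ListDate, ListingID, Price} covers every attribute.
{City, ListingID} is a candidate key since {City, ListingID}⁺ = {Address, AgentID, Bedrooms, City, ListDate, ListingID, Price} covers every attribute.
These are minimal and exhaustive — every other superkey contains one of them.

{AgentID, ListingID}, {Bedrooms, ListingID}, {City, ListingID}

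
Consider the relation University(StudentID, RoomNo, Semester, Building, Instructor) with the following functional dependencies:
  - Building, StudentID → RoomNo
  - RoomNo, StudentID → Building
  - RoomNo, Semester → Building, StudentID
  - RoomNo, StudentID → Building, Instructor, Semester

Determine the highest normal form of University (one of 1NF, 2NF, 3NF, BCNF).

BCNF

Candidate keys: {Building, StudentID}, {RoomNo, Semester}, {RoomNo, StudentID}. Prime attributes: {Building, RoomNo, Semester, StudentID}.
Each dependency's left side is a superkey — BCNF holds.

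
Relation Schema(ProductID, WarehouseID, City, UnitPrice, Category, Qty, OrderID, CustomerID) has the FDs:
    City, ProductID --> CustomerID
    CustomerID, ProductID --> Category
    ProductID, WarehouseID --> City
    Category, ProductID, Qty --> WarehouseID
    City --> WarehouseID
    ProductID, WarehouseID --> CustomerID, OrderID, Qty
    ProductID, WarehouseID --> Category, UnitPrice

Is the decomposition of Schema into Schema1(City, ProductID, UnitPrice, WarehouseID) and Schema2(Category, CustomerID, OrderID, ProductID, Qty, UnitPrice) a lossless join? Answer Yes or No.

Common attributes: {ProductID, UnitPrice}; their closure is {ProductID, UnitPrice}.
Schema1 ⊄ {ProductID, UnitPrice} and Schema2 ⊄ {ProductID, UnitPrice}, so the split is lossy.

No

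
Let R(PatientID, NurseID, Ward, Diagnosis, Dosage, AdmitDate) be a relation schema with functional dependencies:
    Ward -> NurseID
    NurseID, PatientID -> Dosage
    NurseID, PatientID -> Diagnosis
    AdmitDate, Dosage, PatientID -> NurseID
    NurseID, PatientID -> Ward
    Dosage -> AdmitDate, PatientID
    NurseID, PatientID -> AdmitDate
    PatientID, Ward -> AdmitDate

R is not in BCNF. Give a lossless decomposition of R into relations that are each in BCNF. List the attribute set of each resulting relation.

Candidate keys of the original relation: {Dosage}, {NurseID, PatientID}, {PatientID, Ward}.
In {AdmitDate, Diagnosis, Dosage, NurseID, PatientID, Ward}, {Ward} is not a superkey ({Ward}⁺ restricted to this set is {NurseID, Ward}), so split on Ward -> NurseID into {NurseID, Ward} and {AdmitDate, Diagnosis, Dosage, PatientID, Ward}.
{NurseID, Ward} has no BCNF violation.
{AdmitDate, Diagnosis, Dosage, PatientID, Ward} has no BCNF violation.

{AdmitDate, Diagnosis, Dosage, PatientID, Ward}; {NurseID, Ward}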